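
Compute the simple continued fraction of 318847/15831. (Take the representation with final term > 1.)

318847 = 20*15831 + 2227
15831 = 7*2227 + 242
2227 = 9*242 + 49
242 = 4*49 + 46
49 = 1*46 + 3
46 = 15*3 + 1
3 = 3*1 + 0  (stop)
So 318847/15831 = [20; 7, 9, 4, 1, 15, 3].

[20; 7, 9, 4, 1, 15, 3]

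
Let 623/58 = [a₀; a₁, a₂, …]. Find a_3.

1

623 = 10·58 + 43   →  a_0 = 10
58 = 1·43 + 15   →  a_1 = 1
43 = 2·15 + 13   →  a_2 = 2
15 = 1·13 + 2   →  a_3 = 1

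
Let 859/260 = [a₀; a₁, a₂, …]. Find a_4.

859 = 3·260 + 79   →  a_0 = 3
260 = 3·79 + 23   →  a_1 = 3
79 = 3·23 + 10   →  a_2 = 3
23 = 2·10 + 3   →  a_3 = 2
10 = 3·3 + 1   →  a_4 = 3

3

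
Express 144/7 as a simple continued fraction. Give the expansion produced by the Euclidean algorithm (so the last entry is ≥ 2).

[20; 1, 1, 3]

144 = 20·7 + 4
7 = 1·4 + 3
4 = 1·3 + 1
3 = 3·1 + 0  (stop)
So 144/7 = [20; 1, 1, 3].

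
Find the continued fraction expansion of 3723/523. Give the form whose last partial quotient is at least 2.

[7; 8, 2, 3, 2, 1, 2]

3723 = 7*523 + 62
523 = 8*62 + 27
62 = 2*27 + 8
27 = 3*8 + 3
8 = 2*3 + 2
3 = 1*2 + 1
2 = 2*1 + 0  (stop)
So 3723/523 = [7; 8, 2, 3, 2, 1, 2].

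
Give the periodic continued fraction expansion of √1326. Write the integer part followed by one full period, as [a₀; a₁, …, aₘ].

a₀ = ⌊√1326⌋ = 36.
With m₀=0, d₀=1 and mₖ₊₁ = dₖaₖ − mₖ, dₖ₊₁ = (n − mₖ₊₁²)/dₖ, aₖ₊₁ = ⌊(a₀+mₖ₊₁)/dₖ₊₁⌋:
  k=1: m=36, d=30, a=2
  k=2: m=24, d=25, a=2
  k=3: m=26, d=26, a=2
  k=4: m=26, d=25, a=2
  k=5: m=24, d=30, a=2
  k=6: m=36, d=1, a=72
d=1 and a=2a₀=72 at k=6, so the next step gives (m, d) = (36, 30) again — its k=1 value — and the period has length 6.

[36; 2, 2, 2, 2, 2, 72]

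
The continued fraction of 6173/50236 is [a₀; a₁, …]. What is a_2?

6173 = 0·50236 + 6173   →  a_0 = 0
50236 = 8·6173 + 852   →  a_1 = 8
6173 = 7·852 + 209   →  a_2 = 7

7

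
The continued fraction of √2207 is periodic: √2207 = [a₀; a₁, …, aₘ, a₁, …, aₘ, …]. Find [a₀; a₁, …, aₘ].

[46; 1, 45, 1, 92]

a₀ = ⌊√2207⌋ = 46.
With m₀=0, d₀=1 and mₖ₊₁ = dₖaₖ − mₖ, dₖ₊₁ = (n − mₖ₊₁²)/dₖ, aₖ₊₁ = ⌊(a₀+mₖ₊₁)/dₖ₊₁⌋:
  k=1: m=46, d=91, a=1
  k=2: m=45, d=2, a=45
  k=3: m=45, d=91, a=1
  k=4: m=46, d=1, a=92
d=1 and a=2a₀=92 at k=4, so the next step gives (m, d) = (46, 91) again — its k=1 value — and the period has length 4.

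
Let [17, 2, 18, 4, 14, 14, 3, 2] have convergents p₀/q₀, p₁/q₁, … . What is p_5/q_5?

Using pₖ = aₖpₖ₋₁ + pₖ₋₂, qₖ = aₖqₖ₋₁ + qₖ₋₂ (with p₋₁=1, p₋₂=0, q₋₁=0, q₋₂=1):
  k=0: a=17, p=17, q=1
  k=1: a=2, p=35, q=2
  k=2: a=18, p=647, q=37
  k=3: a=4, p=2623, q=150
  k=4: a=14, p=37369, q=2137
  k=5: a=14, p=525789, q=30068

525789/30068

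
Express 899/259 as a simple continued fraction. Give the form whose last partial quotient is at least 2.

899 = 3·259 + 122
259 = 2·122 + 15
122 = 8·15 + 2
15 = 7·2 + 1
2 = 2·1 + 0  (stop)
So 899/259 = [3; 2, 8, 7, 2].

[3; 2, 8, 7, 2]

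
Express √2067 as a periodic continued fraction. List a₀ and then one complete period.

[45; 2, 6, 2, 90]

a₀ = ⌊√2067⌋ = 45.
With m₀=0, d₀=1 and mₖ₊₁ = dₖaₖ − mₖ, dₖ₊₁ = (n − mₖ₊₁²)/dₖ, aₖ₊₁ = ⌊(a₀+mₖ₊₁)/dₖ₊₁⌋:
  k=1: m=45, d=42, a=2
  k=2: m=39, d=13, a=6
  k=3: m=39, d=42, a=2
  k=4: m=45, d=1, a=90
d=1 and a=2a₀=90 at k=4, so the next step gives (m, d) = (45, 42) again — its k=1 value — and the period has length 4.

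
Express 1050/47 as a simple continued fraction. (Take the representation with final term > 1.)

1050 = 22*47 + 16
47 = 2*16 + 15
16 = 1*15 + 1
15 = 15*1 + 0  (stop)
So 1050/47 = [22; 2, 1, 15].

[22; 2, 1, 15]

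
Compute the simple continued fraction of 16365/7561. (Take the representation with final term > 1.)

16365 = 2·7561 + 1243
7561 = 6·1243 + 103
1243 = 12·103 + 7
103 = 14·7 + 5
7 = 1·5 + 2
5 = 2·2 + 1
2 = 2·1 + 0  (stop)
So 16365/7561 = [2; 6, 12, 14, 1, 2, 2].

[2; 6, 12, 14, 1, 2, 2]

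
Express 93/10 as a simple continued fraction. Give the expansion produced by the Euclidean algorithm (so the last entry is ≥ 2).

[9; 3, 3]

93 = 9×10 + 3
10 = 3×3 + 1
3 = 3×1 + 0  (stop)
So 93/10 = [9; 3, 3].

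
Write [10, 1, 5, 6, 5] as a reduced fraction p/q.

2070/191

Fold from the inside: start with 5/1.
  6 + 1/5 = 31/5
  5 + 5/31 = 160/31
  1 + 31/160 = 191/160
  10 + 160/191 = 2070/191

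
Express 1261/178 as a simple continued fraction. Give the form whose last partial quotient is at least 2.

1261 = 7·178 + 15
178 = 11·15 + 13
15 = 1·13 + 2
13 = 6·2 + 1
2 = 2·1 + 0  (stop)
So 1261/178 = [7; 11, 1, 6, 2].

[7; 11, 1, 6, 2]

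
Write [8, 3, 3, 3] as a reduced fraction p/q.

274/33

Fold from the inside: start with 3/1.
  3 + 1/3 = 10/3
  3 + 3/10 = 33/10
  8 + 10/33 = 274/33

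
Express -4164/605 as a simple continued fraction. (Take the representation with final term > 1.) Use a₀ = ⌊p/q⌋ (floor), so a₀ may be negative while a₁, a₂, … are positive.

-4164 = -7·605 + 71
605 = 8·71 + 37
71 = 1·37 + 34
37 = 1·34 + 3
34 = 11·3 + 1
3 = 3·1 + 0  (stop)
So -4164/605 = [-7; 8, 1, 1, 11, 3].

[-7; 8, 1, 1, 11, 3]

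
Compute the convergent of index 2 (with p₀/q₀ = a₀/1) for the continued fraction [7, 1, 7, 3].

Using pₖ = aₖpₖ₋₁ + pₖ₋₂, qₖ = aₖqₖ₋₁ + qₖ₋₂ (with p₋₁=1, p₋₂=0, q₋₁=0, q₋₂=1):
  k=0: a=7, p=7, q=1
  k=1: a=1, p=8, q=1
  k=2: a=7, p=63, q=8

63/8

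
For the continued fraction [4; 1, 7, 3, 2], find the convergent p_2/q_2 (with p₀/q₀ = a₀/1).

39/8

Using pₖ = aₖpₖ₋₁ + pₖ₋₂, qₖ = aₖqₖ₋₁ + qₖ₋₂ (with p₋₁=1, p₋₂=0, q₋₁=0, q₋₂=1):
  k=0: a=4, p=4, q=1
  k=1: a=1, p=5, q=1
  k=2: a=7, p=39, q=8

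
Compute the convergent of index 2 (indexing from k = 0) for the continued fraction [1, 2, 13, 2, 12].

40/27

Using pₖ = aₖpₖ₋₁ + pₖ₋₂, qₖ = aₖqₖ₋₁ + qₖ₋₂ (with p₋₁=1, p₋₂=0, q₋₁=0, q₋₂=1):
  k=0: a=1, p=1, q=1
  k=1: a=2, p=3, q=2
  k=2: a=13, p=40, q=27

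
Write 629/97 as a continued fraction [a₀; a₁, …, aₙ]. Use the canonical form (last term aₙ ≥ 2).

629 = 6*97 + 47
97 = 2*47 + 3
47 = 15*3 + 2
3 = 1*2 + 1
2 = 2*1 + 0  (stop)
So 629/97 = [6; 2, 15, 1, 2].

[6; 2, 15, 1, 2]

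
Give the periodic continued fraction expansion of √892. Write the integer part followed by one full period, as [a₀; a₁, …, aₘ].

[29; 1, 6, 2, 14, 2, 6, 1, 58]

a₀ = ⌊√892⌋ = 29.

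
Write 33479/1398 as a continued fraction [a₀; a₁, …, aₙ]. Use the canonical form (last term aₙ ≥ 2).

33479 = 23×1398 + 1325
1398 = 1×1325 + 73
1325 = 18×73 + 11
73 = 6×11 + 7
11 = 1×7 + 4
7 = 1×4 + 3
4 = 1×3 + 1
3 = 3×1 + 0  (stop)
So 33479/1398 = [23; 1, 18, 6, 1, 1, 1, 3].

[23; 1, 18, 6, 1, 1, 1, 3]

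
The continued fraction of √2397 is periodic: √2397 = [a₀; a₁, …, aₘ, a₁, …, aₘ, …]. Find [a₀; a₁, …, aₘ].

a₀ = ⌊√2397⌋ = 48.
With m₀=0, d₀=1 and mₖ₊₁ = dₖaₖ − mₖ, dₖ₊₁ = (n − mₖ₊₁²)/dₖ, aₖ₊₁ = ⌊(a₀+mₖ₊₁)/dₖ₊₁⌋:
  k=1: m=48, d=93, a=1
  k=2: m=45, d=4, a=23
  k=3: m=47, d=47, a=2
  k=4: m=47, d=4, a=23
  k=5: m=45, d=93, a=1
  k=6: m=48, d=1, a=96
d=1 and a=2a₀=96 at k=6, so the next step gives (m, d) = (48, 93) again — its k=1 value — and the period has length 6.

[48; 1, 23, 2, 23, 1, 96]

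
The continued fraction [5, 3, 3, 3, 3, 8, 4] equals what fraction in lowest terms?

19774/3729

Using pₖ = aₖpₖ₋₁ + pₖ₋₂ and qₖ = aₖqₖ₋₁ + qₖ₋₂:
  k=0: a=5, p=5, q=1
  k=1: a=3, p=16, q=3
  k=2: a=3, p=53, q=10
  k=3: a=3, p=175, q=33
  k=4: a=3, p=578, q=109
  k=5: a=8, p=4799, q=905
  k=6: a=4, p=19774, q=3729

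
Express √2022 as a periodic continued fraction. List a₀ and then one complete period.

a₀ = ⌊√2022⌋ = 44.
With m₀=0, d₀=1 and mₖ₊₁ = dₖaₖ − mₖ, dₖ₊₁ = (n − mₖ₊₁²)/dₖ, aₖ₊₁ = ⌊(a₀+mₖ₊₁)/dₖ₊₁⌋:
  k=1: m=44, d=86, a=1
  k=2: m=42, d=3, a=28
  k=3: m=42, d=86, a=1
  k=4: m=44, d=1, a=88
d=1 and a=2a₀=88 at k=4, so the next step gives (m, d) = (44, 86) again — its k=1 value — and the period has length 4.

[44; 1, 28, 1, 88]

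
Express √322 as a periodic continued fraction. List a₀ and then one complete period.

a₀ = ⌊√322⌋ = 17.
With m₀=0, d₀=1 and mₖ₊₁ = dₖaₖ − mₖ, dₖ₊₁ = (n − mₖ₊₁²)/dₖ, aₖ₊₁ = ⌊(a₀+mₖ₊₁)/dₖ₊₁⌋:
  k=1: m=17, d=33, a=1
  k=2: m=16, d=2, a=16
  k=3: m=16, d=33, a=1
  k=4: m=17, d=1, a=34
d=1 and a=2a₀=34 at k=4, so the next step gives (m, d) = (17, 33) again — its k=1 value — and the period has length 4.

[17; 1, 16, 1, 34]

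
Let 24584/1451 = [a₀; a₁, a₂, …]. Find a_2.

24584 = 16·1451 + 1368   →  a_0 = 16
1451 = 1·1368 + 83   →  a_1 = 1
1368 = 16·83 + 40   →  a_2 = 16

16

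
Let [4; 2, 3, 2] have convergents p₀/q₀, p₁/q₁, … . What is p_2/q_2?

31/7

Using pₖ = aₖpₖ₋₁ + pₖ₋₂, qₖ = aₖqₖ₋₁ + qₖ₋₂ (with p₋₁=1, p₋₂=0, q₋₁=0, q₋₂=1):
  k=0: a=4, p=4, q=1
  k=1: a=2, p=9, q=2
  k=2: a=3, p=31, q=7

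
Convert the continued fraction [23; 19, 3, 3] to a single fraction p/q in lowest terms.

Fold from the inside: start with 3/1.
  3 + 1/3 = 10/3
  19 + 3/10 = 193/10
  23 + 10/193 = 4449/193

4449/193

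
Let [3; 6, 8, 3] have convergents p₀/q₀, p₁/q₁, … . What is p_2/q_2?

155/49

Using pₖ = aₖpₖ₋₁ + pₖ₋₂, qₖ = aₖqₖ₋₁ + qₖ₋₂ (with p₋₁=1, p₋₂=0, q₋₁=0, q₋₂=1):
  k=0: a=3, p=3, q=1
  k=1: a=6, p=19, q=6
  k=2: a=8, p=155, q=49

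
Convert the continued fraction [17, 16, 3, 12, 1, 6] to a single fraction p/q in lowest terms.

Fold from the inside: start with 6/1.
  1 + 1/6 = 7/6
  12 + 6/7 = 90/7
  3 + 7/90 = 277/90
  16 + 90/277 = 4522/277
  17 + 277/4522 = 77151/4522

77151/4522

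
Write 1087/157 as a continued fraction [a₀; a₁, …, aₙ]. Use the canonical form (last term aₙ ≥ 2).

1087 = 6*157 + 145
157 = 1*145 + 12
145 = 12*12 + 1
12 = 12*1 + 0  (stop)
So 1087/157 = [6; 1, 12, 12].

[6; 1, 12, 12]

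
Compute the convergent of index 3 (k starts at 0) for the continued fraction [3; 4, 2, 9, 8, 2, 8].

Using pₖ = aₖpₖ₋₁ + pₖ₋₂, qₖ = aₖqₖ₋₁ + qₖ₋₂ (with p₋₁=1, p₋₂=0, q₋₁=0, q₋₂=1):
  k=0: a=3, p=3, q=1
  k=1: a=4, p=13, q=4
  k=2: a=2, p=29, q=9
  k=3: a=9, p=274, q=85

274/85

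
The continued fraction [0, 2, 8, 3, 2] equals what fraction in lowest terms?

Fold from the inside: start with 2/1.
  3 + 1/2 = 7/2
  8 + 2/7 = 58/7
  2 + 7/58 = 123/58
  0 + 58/123 = 58/123

58/123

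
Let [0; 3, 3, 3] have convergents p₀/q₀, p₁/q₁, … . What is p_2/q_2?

Using pₖ = aₖpₖ₋₁ + pₖ₋₂, qₖ = aₖqₖ₋₁ + qₖ₋₂ (with p₋₁=1, p₋₂=0, q₋₁=0, q₋₂=1):
  k=0: a=0, p=0, q=1
  k=1: a=3, p=1, q=3
  k=2: a=3, p=3, q=10

3/10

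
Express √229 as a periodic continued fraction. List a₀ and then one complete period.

[15; 7, 1, 1, 7, 30]

a₀ = ⌊√229⌋ = 15.
With m₀=0, d₀=1 and mₖ₊₁ = dₖaₖ − mₖ, dₖ₊₁ = (n − mₖ₊₁²)/dₖ, aₖ₊₁ = ⌊(a₀+mₖ₊₁)/dₖ₊₁⌋:
  k=1: m=15, d=4, a=7
  k=2: m=13, d=15, a=1
  k=3: m=2, d=15, a=1
  k=4: m=13, d=4, a=7
  k=5: m=15, d=1, a=30
d=1 and a=2a₀=30 at k=5, so the next step gives (m, d) = (15, 4) again — its k=1 value — and the period has length 5.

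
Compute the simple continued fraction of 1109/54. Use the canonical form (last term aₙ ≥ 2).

1109 = 20·54 + 29
54 = 1·29 + 25
29 = 1·25 + 4
25 = 6·4 + 1
4 = 4·1 + 0  (stop)
So 1109/54 = [20; 1, 1, 6, 4].

[20; 1, 1, 6, 4]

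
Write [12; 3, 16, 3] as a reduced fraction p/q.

Using pₖ = aₖpₖ₋₁ + pₖ₋₂ and qₖ = aₖqₖ₋₁ + qₖ₋₂:
  k=0: a=12, p=12, q=1
  k=1: a=3, p=37, q=3
  k=2: a=16, p=604, q=49
  k=3: a=3, p=1849, q=150

1849/150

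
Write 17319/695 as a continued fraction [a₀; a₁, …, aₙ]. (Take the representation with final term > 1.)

[24; 1, 11, 2, 2, 3, 3]

17319 = 24·695 + 639
695 = 1·639 + 56
639 = 11·56 + 23
56 = 2·23 + 10
23 = 2·10 + 3
10 = 3·3 + 1
3 = 3·1 + 0  (stop)
So 17319/695 = [24; 1, 11, 2, 2, 3, 3].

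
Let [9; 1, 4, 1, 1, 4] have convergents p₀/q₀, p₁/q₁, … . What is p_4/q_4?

Using pₖ = aₖpₖ₋₁ + pₖ₋₂, qₖ = aₖqₖ₋₁ + qₖ₋₂ (with p₋₁=1, p₋₂=0, q₋₁=0, q₋₂=1):
  k=0: a=9, p=9, q=1
  k=1: a=1, p=10, q=1
  k=2: a=4, p=49, q=5
  k=3: a=1, p=59, q=6
  k=4: a=1, p=108, q=11

108/11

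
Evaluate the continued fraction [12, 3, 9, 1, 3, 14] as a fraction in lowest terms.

21256/1725

Fold from the inside: start with 14/1.
  3 + 1/14 = 43/14
  1 + 14/43 = 57/43
  9 + 43/57 = 556/57
  3 + 57/556 = 1725/556
  12 + 556/1725 = 21256/1725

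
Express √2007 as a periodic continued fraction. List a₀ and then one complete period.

[44; 1, 3, 1, 88]

a₀ = ⌊√2007⌋ = 44.
With m₀=0, d₀=1 and mₖ₊₁ = dₖaₖ − mₖ, dₖ₊₁ = (n − mₖ₊₁²)/dₖ, aₖ₊₁ = ⌊(a₀+mₖ₊₁)/dₖ₊₁⌋:
  k=1: m=44, d=71, a=1
  k=2: m=27, d=18, a=3
  k=3: m=27, d=71, a=1
  k=4: m=44, d=1, a=88
d=1 and a=2a₀=88 at k=4, so the next step gives (m, d) = (44, 71) again — its k=1 value — and the period has length 4.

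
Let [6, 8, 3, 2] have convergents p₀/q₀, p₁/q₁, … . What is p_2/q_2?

Using pₖ = aₖpₖ₋₁ + pₖ₋₂, qₖ = aₖqₖ₋₁ + qₖ₋₂ (with p₋₁=1, p₋₂=0, q₋₁=0, q₋₂=1):
  k=0: a=6, p=6, q=1
  k=1: a=8, p=49, q=8
  k=2: a=3, p=153, q=25

153/25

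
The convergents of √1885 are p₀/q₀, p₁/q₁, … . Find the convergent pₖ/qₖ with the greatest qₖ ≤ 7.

√1885 = [43; 2, 2, 2, 86, …] (period length 4).
Convergents:
  p_0/q_0 = 43/1
  p_1/q_1 = 87/2
  p_2/q_2 = 217/5
  p_3/q_3 = 521/12
q_2 = 5 ≤ 7 < 12 = q_3, so the answer is 217/5.

217/5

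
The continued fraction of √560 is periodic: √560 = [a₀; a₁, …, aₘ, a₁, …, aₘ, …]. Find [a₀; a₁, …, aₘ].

[23; 1, 1, 1, 46]

a₀ = ⌊√560⌋ = 23.
With m₀=0, d₀=1 and mₖ₊₁ = dₖaₖ − mₖ, dₖ₊₁ = (n − mₖ₊₁²)/dₖ, aₖ₊₁ = ⌊(a₀+mₖ₊₁)/dₖ₊₁⌋:
  k=1: m=23, d=31, a=1
  k=2: m=8, d=16, a=1
  k=3: m=8, d=31, a=1
  k=4: m=23, d=1, a=46
d=1 and a=2a₀=46 at k=4, so the next step gives (m, d) = (23, 31) again — its k=1 value — and the period has length 4.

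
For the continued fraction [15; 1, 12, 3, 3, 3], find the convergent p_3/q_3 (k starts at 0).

637/40

Using pₖ = aₖpₖ₋₁ + pₖ₋₂, qₖ = aₖqₖ₋₁ + qₖ₋₂ (with p₋₁=1, p₋₂=0, q₋₁=0, q₋₂=1):
  k=0: a=15, p=15, q=1
  k=1: a=1, p=16, q=1
  k=2: a=12, p=207, q=13
  k=3: a=3, p=637, q=40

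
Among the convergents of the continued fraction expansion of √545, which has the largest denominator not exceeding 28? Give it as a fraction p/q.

√545 = [23; 2, 1, 8, 1, 2, 46, …] (period length 6).
Convergents:
  p_0/q_0 = 23/1
  p_1/q_1 = 47/2
  p_2/q_2 = 70/3
  p_3/q_3 = 607/26
  p_4/q_4 = 677/29
q_3 = 26 ≤ 28 < 29 = q_4, so the answer is 607/26.

607/26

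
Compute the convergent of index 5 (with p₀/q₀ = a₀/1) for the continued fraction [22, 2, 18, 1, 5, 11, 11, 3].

58264/2591

Using pₖ = aₖpₖ₋₁ + pₖ₋₂, qₖ = aₖqₖ₋₁ + qₖ₋₂ (with p₋₁=1, p₋₂=0, q₋₁=0, q₋₂=1):
  k=0: a=22, p=22, q=1
  k=1: a=2, p=45, q=2
  k=2: a=18, p=832, q=37
  k=3: a=1, p=877, q=39
  k=4: a=5, p=5217, q=232
  k=5: a=11, p=58264, q=2591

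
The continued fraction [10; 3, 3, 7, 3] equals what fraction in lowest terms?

Fold from the inside: start with 3/1.
  7 + 1/3 = 22/3
  3 + 3/22 = 69/22
  3 + 22/69 = 229/69
  10 + 69/229 = 2359/229

2359/229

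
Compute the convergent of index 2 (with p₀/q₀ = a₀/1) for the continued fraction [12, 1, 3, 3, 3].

Using pₖ = aₖpₖ₋₁ + pₖ₋₂, qₖ = aₖqₖ₋₁ + qₖ₋₂ (with p₋₁=1, p₋₂=0, q₋₁=0, q₋₂=1):
  k=0: a=12, p=12, q=1
  k=1: a=1, p=13, q=1
  k=2: a=3, p=51, q=4

51/4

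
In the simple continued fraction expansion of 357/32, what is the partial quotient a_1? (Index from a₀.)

6

357 = 11·32 + 5   →  a_0 = 11
32 = 6·5 + 2   →  a_1 = 6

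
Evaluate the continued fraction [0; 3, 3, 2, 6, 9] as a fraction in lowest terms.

412/1355

Fold from the inside: start with 9/1.
  6 + 1/9 = 55/9
  2 + 9/55 = 119/55
  3 + 55/119 = 412/119
  3 + 119/412 = 1355/412
  0 + 412/1355 = 412/1355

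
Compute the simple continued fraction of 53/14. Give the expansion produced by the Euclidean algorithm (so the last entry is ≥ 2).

[3; 1, 3, 1, 2]

53 = 3×14 + 11
14 = 1×11 + 3
11 = 3×3 + 2
3 = 1×2 + 1
2 = 2×1 + 0  (stop)
So 53/14 = [3; 1, 3, 1, 2].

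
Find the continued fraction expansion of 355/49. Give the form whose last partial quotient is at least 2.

[7; 4, 12]

355 = 7·49 + 12
49 = 4·12 + 1
12 = 12·1 + 0  (stop)
So 355/49 = [7; 4, 12].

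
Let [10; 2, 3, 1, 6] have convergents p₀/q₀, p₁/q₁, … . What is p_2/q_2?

Using pₖ = aₖpₖ₋₁ + pₖ₋₂, qₖ = aₖqₖ₋₁ + qₖ₋₂ (with p₋₁=1, p₋₂=0, q₋₁=0, q₋₂=1):
  k=0: a=10, p=10, q=1
  k=1: a=2, p=21, q=2
  k=2: a=3, p=73, q=7

73/7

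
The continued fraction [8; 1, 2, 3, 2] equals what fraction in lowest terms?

Fold from the inside: start with 2/1.
  3 + 1/2 = 7/2
  2 + 2/7 = 16/7
  1 + 7/16 = 23/16
  8 + 16/23 = 200/23

200/23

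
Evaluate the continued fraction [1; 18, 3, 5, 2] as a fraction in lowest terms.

676/641

Using pₖ = aₖpₖ₋₁ + pₖ₋₂ and qₖ = aₖqₖ₋₁ + qₖ₋₂:
  k=0: a=1, p=1, q=1
  k=1: a=18, p=19, q=18
  k=2: a=3, p=58, q=55
  k=3: a=5, p=309, q=293
  k=4: a=2, p=676, q=641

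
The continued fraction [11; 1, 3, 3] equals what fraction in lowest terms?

153/13

Using pₖ = aₖpₖ₋₁ + pₖ₋₂ and qₖ = aₖqₖ₋₁ + qₖ₋₂:
  k=0: a=11, p=11, q=1
  k=1: a=1, p=12, q=1
  k=2: a=3, p=47, q=4
  k=3: a=3, p=153, q=13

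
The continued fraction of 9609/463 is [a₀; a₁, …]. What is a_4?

3

9609 = 20·463 + 349   →  a_0 = 20
463 = 1·349 + 114   →  a_1 = 1
349 = 3·114 + 7   →  a_2 = 3
114 = 16·7 + 2   →  a_3 = 16
7 = 3·2 + 1   →  a_4 = 3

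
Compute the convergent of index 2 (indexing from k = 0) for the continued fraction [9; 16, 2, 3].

Using pₖ = aₖpₖ₋₁ + pₖ₋₂, qₖ = aₖqₖ₋₁ + qₖ₋₂ (with p₋₁=1, p₋₂=0, q₋₁=0, q₋₂=1):
  k=0: a=9, p=9, q=1
  k=1: a=16, p=145, q=16
  k=2: a=2, p=299, q=33

299/33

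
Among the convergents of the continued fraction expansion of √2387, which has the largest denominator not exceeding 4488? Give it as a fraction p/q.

√2387 = [48; 1, 5, 1, 96, …] (period length 4).
Convergents:
  p_0/q_0 = 48/1
  p_1/q_1 = 49/1
  p_2/q_2 = 293/6
  p_3/q_3 = 342/7
  p_4/q_4 = 33125/678
  p_5/q_5 = 33467/685
  p_6/q_6 = 200460/4103
  p_7/q_7 = 233927/4788
q_6 = 4103 ≤ 4488 < 4788 = q_7, so the answer is 200460/4103.

200460/4103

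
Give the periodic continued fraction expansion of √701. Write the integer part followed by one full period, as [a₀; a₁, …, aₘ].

a₀ = ⌊√701⌋ = 26.
With m₀=0, d₀=1 and mₖ₊₁ = dₖaₖ − mₖ, dₖ₊₁ = (n − mₖ₊₁²)/dₖ, aₖ₊₁ = ⌊(a₀+mₖ₊₁)/dₖ₊₁⌋:
  k=1: m=26, d=25, a=2
  k=2: m=24, d=5, a=10
  k=3: m=26, d=5, a=10
  k=4: m=24, d=25, a=2
  k=5: m=26, d=1, a=52
d=1 and a=2a₀=52 at k=5, so the next step gives (m, d) = (26, 25) again — its k=1 value — and the period has length 5.

[26; 2, 10, 10, 2, 52]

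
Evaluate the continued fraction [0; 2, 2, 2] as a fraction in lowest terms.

5/12

Using pₖ = aₖpₖ₋₁ + pₖ₋₂ and qₖ = aₖqₖ₋₁ + qₖ₋₂:
  k=0: a=0, p=0, q=1
  k=1: a=2, p=1, q=2
  k=2: a=2, p=2, q=5
  k=3: a=2, p=5, q=12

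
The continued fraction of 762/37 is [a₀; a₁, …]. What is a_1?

762 = 20·37 + 22   →  a_0 = 20
37 = 1·22 + 15   →  a_1 = 1

1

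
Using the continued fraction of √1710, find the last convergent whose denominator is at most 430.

15383/372

√1710 = [41; 2, 1, 5, 4, 5, 1, 2, 82, …] (period length 8).
Convergents:
  p_0/q_0 = 41/1
  p_1/q_1 = 83/2
  p_2/q_2 = 124/3
  p_3/q_3 = 703/17
  p_4/q_4 = 2936/71
  p_5/q_5 = 15383/372
  p_6/q_6 = 18319/443
q_5 = 372 ≤ 430 < 443 = q_6, so the answer is 15383/372.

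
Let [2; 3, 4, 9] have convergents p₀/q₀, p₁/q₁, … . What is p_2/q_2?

Using pₖ = aₖpₖ₋₁ + pₖ₋₂, qₖ = aₖqₖ₋₁ + qₖ₋₂ (with p₋₁=1, p₋₂=0, q₋₁=0, q₋₂=1):
  k=0: a=2, p=2, q=1
  k=1: a=3, p=7, q=3
  k=2: a=4, p=30, q=13

30/13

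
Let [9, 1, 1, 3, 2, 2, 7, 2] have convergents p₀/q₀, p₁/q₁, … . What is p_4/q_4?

Using pₖ = aₖpₖ₋₁ + pₖ₋₂, qₖ = aₖqₖ₋₁ + qₖ₋₂ (with p₋₁=1, p₋₂=0, q₋₁=0, q₋₂=1):
  k=0: a=9, p=9, q=1
  k=1: a=1, p=10, q=1
  k=2: a=1, p=19, q=2
  k=3: a=3, p=67, q=7
  k=4: a=2, p=153, q=16

153/16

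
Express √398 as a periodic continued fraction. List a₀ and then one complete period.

[19; 1, 18, 1, 38]

a₀ = ⌊√398⌋ = 19.
With m₀=0, d₀=1 and mₖ₊₁ = dₖaₖ − mₖ, dₖ₊₁ = (n − mₖ₊₁²)/dₖ, aₖ₊₁ = ⌊(a₀+mₖ₊₁)/dₖ₊₁⌋:
  k=1: m=19, d=37, a=1
  k=2: m=18, d=2, a=18
  k=3: m=18, d=37, a=1
  k=4: m=19, d=1, a=38
d=1 and a=2a₀=38 at k=4, so the next step gives (m, d) = (19, 37) again — its k=1 value — and the period has length 4.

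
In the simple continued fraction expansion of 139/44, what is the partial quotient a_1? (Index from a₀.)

6

139 = 3·44 + 7   →  a_0 = 3
44 = 6·7 + 2   →  a_1 = 6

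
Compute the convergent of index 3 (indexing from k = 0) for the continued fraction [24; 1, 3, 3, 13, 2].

322/13

Using pₖ = aₖpₖ₋₁ + pₖ₋₂, qₖ = aₖqₖ₋₁ + qₖ₋₂ (with p₋₁=1, p₋₂=0, q₋₁=0, q₋₂=1):
  k=0: a=24, p=24, q=1
  k=1: a=1, p=25, q=1
  k=2: a=3, p=99, q=4
  k=3: a=3, p=322, q=13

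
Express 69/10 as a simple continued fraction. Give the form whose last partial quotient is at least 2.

69 = 6*10 + 9
10 = 1*9 + 1
9 = 9*1 + 0  (stop)
So 69/10 = [6; 1, 9].

[6; 1, 9]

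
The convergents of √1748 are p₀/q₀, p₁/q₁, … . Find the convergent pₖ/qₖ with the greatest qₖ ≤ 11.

√1748 = [41; 1, 4, 4, 4, 1, 82, …] (period length 6).
Convergents:
  p_0/q_0 = 41/1
  p_1/q_1 = 42/1
  p_2/q_2 = 209/5
  p_3/q_3 = 878/21
q_2 = 5 ≤ 11 < 21 = q_3, so the answer is 209/5.

209/5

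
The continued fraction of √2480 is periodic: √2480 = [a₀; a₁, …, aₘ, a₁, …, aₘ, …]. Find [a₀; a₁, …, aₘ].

[49; 1, 3, 1, 98]

a₀ = ⌊√2480⌋ = 49.
With m₀=0, d₀=1 and mₖ₊₁ = dₖaₖ − mₖ, dₖ₊₁ = (n − mₖ₊₁²)/dₖ, aₖ₊₁ = ⌊(a₀+mₖ₊₁)/dₖ₊₁⌋:
  k=1: m=49, d=79, a=1
  k=2: m=30, d=20, a=3
  k=3: m=30, d=79, a=1
  k=4: m=49, d=1, a=98
d=1 and a=2a₀=98 at k=4, so the next step gives (m, d) = (49, 79) again — its k=1 value — and the period has length 4.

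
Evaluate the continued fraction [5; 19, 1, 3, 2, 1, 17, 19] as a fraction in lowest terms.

Using pₖ = aₖpₖ₋₁ + pₖ₋₂ and qₖ = aₖqₖ₋₁ + qₖ₋₂:
  k=0: a=5, p=5, q=1
  k=1: a=19, p=96, q=19
  k=2: a=1, p=101, q=20
  k=3: a=3, p=399, q=79
  k=4: a=2, p=899, q=178
  k=5: a=1, p=1298, q=257
  k=6: a=17, p=22965, q=4547
  k=7: a=19, p=437633, q=86650

437633/86650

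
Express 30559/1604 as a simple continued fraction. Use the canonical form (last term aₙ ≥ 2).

30559 = 19*1604 + 83
1604 = 19*83 + 27
83 = 3*27 + 2
27 = 13*2 + 1
2 = 2*1 + 0  (stop)
So 30559/1604 = [19; 19, 3, 13, 2].

[19; 19, 3, 13, 2]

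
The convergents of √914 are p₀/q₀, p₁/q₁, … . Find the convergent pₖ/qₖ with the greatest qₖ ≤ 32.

√914 = [30; 4, 3, 3, 4, 60, …] (period length 5).
Convergents:
  p_0/q_0 = 30/1
  p_1/q_1 = 121/4
  p_2/q_2 = 393/13
  p_3/q_3 = 1300/43
q_2 = 13 ≤ 32 < 43 = q_3, so the answer is 393/13.

393/13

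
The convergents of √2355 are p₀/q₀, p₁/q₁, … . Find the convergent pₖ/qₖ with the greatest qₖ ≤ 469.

21401/441

√2355 = [48; 1, 1, 8, 3, 8, 1, 1, 96, …] (period length 8).
Convergents:
  p_0/q_0 = 48/1
  p_1/q_1 = 49/1
  p_2/q_2 = 97/2
  p_3/q_3 = 825/17
  p_4/q_4 = 2572/53
  p_5/q_5 = 21401/441
  p_6/q_6 = 23973/494
q_5 = 441 ≤ 469 < 494 = q_6, so the answer is 21401/441.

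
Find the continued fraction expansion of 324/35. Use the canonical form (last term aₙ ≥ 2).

324 = 9×35 + 9
35 = 3×9 + 8
9 = 1×8 + 1
8 = 8×1 + 0  (stop)
So 324/35 = [9; 3, 1, 8].

[9; 3, 1, 8]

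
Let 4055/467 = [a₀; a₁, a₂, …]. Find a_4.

2

4055 = 8·467 + 319   →  a_0 = 8
467 = 1·319 + 148   →  a_1 = 1
319 = 2·148 + 23   →  a_2 = 2
148 = 6·23 + 10   →  a_3 = 6
23 = 2·10 + 3   →  a_4 = 2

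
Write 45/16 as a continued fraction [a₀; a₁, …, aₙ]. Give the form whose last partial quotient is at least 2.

[2; 1, 4, 3]

45 = 2*16 + 13
16 = 1*13 + 3
13 = 4*3 + 1
3 = 3*1 + 0  (stop)
So 45/16 = [2; 1, 4, 3].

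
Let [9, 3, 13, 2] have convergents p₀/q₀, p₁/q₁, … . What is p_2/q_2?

373/40

Using pₖ = aₖpₖ₋₁ + pₖ₋₂, qₖ = aₖqₖ₋₁ + qₖ₋₂ (with p₋₁=1, p₋₂=0, q₋₁=0, q₋₂=1):
  k=0: a=9, p=9, q=1
  k=1: a=3, p=28, q=3
  k=2: a=13, p=373, q=40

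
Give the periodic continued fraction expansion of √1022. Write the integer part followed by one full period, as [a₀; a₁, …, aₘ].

[31; 1, 30, 1, 62]

a₀ = ⌊√1022⌋ = 31.
With m₀=0, d₀=1 and mₖ₊₁ = dₖaₖ − mₖ, dₖ₊₁ = (n − mₖ₊₁²)/dₖ, aₖ₊₁ = ⌊(a₀+mₖ₊₁)/dₖ₊₁⌋:
  k=1: m=31, d=61, a=1
  k=2: m=30, d=2, a=30
  k=3: m=30, d=61, a=1
  k=4: m=31, d=1, a=62
d=1 and a=2a₀=62 at k=4, so the next step gives (m, d) = (31, 61) again — its k=1 value — and the period has length 4.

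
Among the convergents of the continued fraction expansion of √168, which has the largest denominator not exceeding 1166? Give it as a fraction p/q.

8749/675

√168 = [12; 1, 24, …] (period length 2).
Convergents:
  p_0/q_0 = 12/1
  p_1/q_1 = 13/1
  p_2/q_2 = 324/25
  p_3/q_3 = 337/26
  p_4/q_4 = 8412/649
  p_5/q_5 = 8749/675
  p_6/q_6 = 218388/16849
q_5 = 675 ≤ 1166 < 16849 = q_6, so the answer is 8749/675.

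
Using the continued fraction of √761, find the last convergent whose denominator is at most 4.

√761 = [27; 1, 1, 2, 2, 1, 1, 54, …] (period length 7).
Convergents:
  p_0/q_0 = 27/1
  p_1/q_1 = 28/1
  p_2/q_2 = 55/2
  p_3/q_3 = 138/5
q_2 = 2 ≤ 4 < 5 = q_3, so the answer is 55/2.

55/2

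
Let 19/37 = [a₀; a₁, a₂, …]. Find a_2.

19 = 0·37 + 19   →  a_0 = 0
37 = 1·19 + 18   →  a_1 = 1
19 = 1·18 + 1   →  a_2 = 1

1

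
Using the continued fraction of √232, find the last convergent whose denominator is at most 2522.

√232 = [15; 4, 3, 7, 3, 4, 30, …] (period length 6).
Convergents:
  p_0/q_0 = 15/1
  p_1/q_1 = 61/4
  p_2/q_2 = 198/13
  p_3/q_3 = 1447/95
  p_4/q_4 = 4539/298
  p_5/q_5 = 19603/1287
  p_6/q_6 = 592629/38908
q_5 = 1287 ≤ 2522 < 38908 = q_6, so the answer is 19603/1287.

19603/1287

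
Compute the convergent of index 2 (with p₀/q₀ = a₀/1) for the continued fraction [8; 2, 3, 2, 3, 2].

59/7

Using pₖ = aₖpₖ₋₁ + pₖ₋₂, qₖ = aₖqₖ₋₁ + qₖ₋₂ (with p₋₁=1, p₋₂=0, q₋₁=0, q₋₂=1):
  k=0: a=8, p=8, q=1
  k=1: a=2, p=17, q=2
  k=2: a=3, p=59, q=7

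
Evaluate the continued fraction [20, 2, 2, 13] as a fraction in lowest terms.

1367/67

Using pₖ = aₖpₖ₋₁ + pₖ₋₂ and qₖ = aₖqₖ₋₁ + qₖ₋₂:
  k=0: a=20, p=20, q=1
  k=1: a=2, p=41, q=2
  k=2: a=2, p=102, q=5
  k=3: a=13, p=1367, q=67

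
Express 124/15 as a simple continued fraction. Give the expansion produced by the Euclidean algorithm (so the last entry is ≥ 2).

[8; 3, 1, 3]

124 = 8·15 + 4
15 = 3·4 + 3
4 = 1·3 + 1
3 = 3·1 + 0  (stop)
So 124/15 = [8; 3, 1, 3].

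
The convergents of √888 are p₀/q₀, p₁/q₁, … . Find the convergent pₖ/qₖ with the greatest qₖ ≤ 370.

8910/299

√888 = [29; 1, 3, 1, 58, …] (period length 4).
Convergents:
  p_0/q_0 = 29/1
  p_1/q_1 = 30/1
  p_2/q_2 = 119/4
  p_3/q_3 = 149/5
  p_4/q_4 = 8761/294
  p_5/q_5 = 8910/299
  p_6/q_6 = 35491/1191
q_5 = 299 ≤ 370 < 1191 = q_6, so the answer is 8910/299.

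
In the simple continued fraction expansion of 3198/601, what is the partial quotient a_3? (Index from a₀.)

1

3198 = 5·601 + 193   →  a_0 = 5
601 = 3·193 + 22   →  a_1 = 3
193 = 8·22 + 17   →  a_2 = 8
22 = 1·17 + 5   →  a_3 = 1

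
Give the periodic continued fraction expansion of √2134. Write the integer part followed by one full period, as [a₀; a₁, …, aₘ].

a₀ = ⌊√2134⌋ = 46.
With m₀=0, d₀=1 and mₖ₊₁ = dₖaₖ − mₖ, dₖ₊₁ = (n − mₖ₊₁²)/dₖ, aₖ₊₁ = ⌊(a₀+mₖ₊₁)/dₖ₊₁⌋:
  k=1: m=46, d=18, a=5
  k=2: m=44, d=11, a=8
  k=3: m=44, d=18, a=5
  k=4: m=46, d=1, a=92
d=1 and a=2a₀=92 at k=4, so the next step gives (m, d) = (46, 18) again — its k=1 value — and the period has length 4.

[46; 5, 8, 5, 92]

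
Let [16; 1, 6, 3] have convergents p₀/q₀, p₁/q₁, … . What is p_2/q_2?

118/7

Using pₖ = aₖpₖ₋₁ + pₖ₋₂, qₖ = aₖqₖ₋₁ + qₖ₋₂ (with p₋₁=1, p₋₂=0, q₋₁=0, q₋₂=1):
  k=0: a=16, p=16, q=1
  k=1: a=1, p=17, q=1
  k=2: a=6, p=118, q=7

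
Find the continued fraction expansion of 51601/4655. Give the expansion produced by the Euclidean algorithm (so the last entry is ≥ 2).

51601 = 11·4655 + 396
4655 = 11·396 + 299
396 = 1·299 + 97
299 = 3·97 + 8
97 = 12·8 + 1
8 = 8·1 + 0  (stop)
So 51601/4655 = [11; 11, 1, 3, 12, 8].

[11; 11, 1, 3, 12, 8]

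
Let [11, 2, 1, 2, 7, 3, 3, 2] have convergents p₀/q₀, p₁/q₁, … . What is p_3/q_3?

Using pₖ = aₖpₖ₋₁ + pₖ₋₂, qₖ = aₖqₖ₋₁ + qₖ₋₂ (with p₋₁=1, p₋₂=0, q₋₁=0, q₋₂=1):
  k=0: a=11, p=11, q=1
  k=1: a=2, p=23, q=2
  k=2: a=1, p=34, q=3
  k=3: a=2, p=91, q=8

91/8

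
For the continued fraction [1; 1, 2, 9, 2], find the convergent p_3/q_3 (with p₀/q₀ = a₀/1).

47/28

Using pₖ = aₖpₖ₋₁ + pₖ₋₂, qₖ = aₖqₖ₋₁ + qₖ₋₂ (with p₋₁=1, p₋₂=0, q₋₁=0, q₋₂=1):
  k=0: a=1, p=1, q=1
  k=1: a=1, p=2, q=1
  k=2: a=2, p=5, q=3
  k=3: a=9, p=47, q=28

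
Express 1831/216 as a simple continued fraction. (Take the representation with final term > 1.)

[8; 2, 10, 3, 3]

1831 = 8×216 + 103
216 = 2×103 + 10
103 = 10×10 + 3
10 = 3×3 + 1
3 = 3×1 + 0  (stop)
So 1831/216 = [8; 2, 10, 3, 3].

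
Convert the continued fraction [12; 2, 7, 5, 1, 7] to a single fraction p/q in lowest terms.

Using pₖ = aₖpₖ₋₁ + pₖ₋₂ and qₖ = aₖqₖ₋₁ + qₖ₋₂:
  k=0: a=12, p=12, q=1
  k=1: a=2, p=25, q=2
  k=2: a=7, p=187, q=15
  k=3: a=5, p=960, q=77
  k=4: a=1, p=1147, q=92
  k=5: a=7, p=8989, q=721

8989/721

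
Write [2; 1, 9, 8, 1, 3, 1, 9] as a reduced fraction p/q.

12646/4359

Using pₖ = aₖpₖ₋₁ + pₖ₋₂ and qₖ = aₖqₖ₋₁ + qₖ₋₂:
  k=0: a=2, p=2, q=1
  k=1: a=1, p=3, q=1
  k=2: a=9, p=29, q=10
  k=3: a=8, p=235, q=81
  k=4: a=1, p=264, q=91
  k=5: a=3, p=1027, q=354
  k=6: a=1, p=1291, q=445
  k=7: a=9, p=12646, q=4359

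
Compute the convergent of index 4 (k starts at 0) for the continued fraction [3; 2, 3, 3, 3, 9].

261/76

Using pₖ = aₖpₖ₋₁ + pₖ₋₂, qₖ = aₖqₖ₋₁ + qₖ₋₂ (with p₋₁=1, p₋₂=0, q₋₁=0, q₋₂=1):
  k=0: a=3, p=3, q=1
  k=1: a=2, p=7, q=2
  k=2: a=3, p=24, q=7
  k=3: a=3, p=79, q=23
  k=4: a=3, p=261, q=76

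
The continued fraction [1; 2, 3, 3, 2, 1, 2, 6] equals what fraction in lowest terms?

Fold from the inside: start with 6/1.
  2 + 1/6 = 13/6
  1 + 6/13 = 19/13
  2 + 13/19 = 51/19
  3 + 19/51 = 172/51
  3 + 51/172 = 567/172
  2 + 172/567 = 1306/567
  1 + 567/1306 = 1873/1306

1873/1306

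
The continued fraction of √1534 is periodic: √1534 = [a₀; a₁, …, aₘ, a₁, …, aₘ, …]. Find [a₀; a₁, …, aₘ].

a₀ = ⌊√1534⌋ = 39.
With m₀=0, d₀=1 and mₖ₊₁ = dₖaₖ − mₖ, dₖ₊₁ = (n − mₖ₊₁²)/dₖ, aₖ₊₁ = ⌊(a₀+mₖ₊₁)/dₖ₊₁⌋:
  k=1: m=39, d=13, a=6
  k=2: m=39, d=1, a=78
d=1 and a=2a₀=78 at k=2, so the next step gives (m, d) = (39, 13) again — its k=1 value — and the period has length 2.

[39; 6, 78]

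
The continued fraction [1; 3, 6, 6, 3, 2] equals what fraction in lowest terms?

1128/857

Fold from the inside: start with 2/1.
  3 + 1/2 = 7/2
  6 + 2/7 = 44/7
  6 + 7/44 = 271/44
  3 + 44/271 = 857/271
  1 + 271/857 = 1128/857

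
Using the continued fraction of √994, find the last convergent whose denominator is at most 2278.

70969/2251

√994 = [31; 1, 1, 8, 1, 1, 62, …] (period length 6).
Convergents:
  p_0/q_0 = 31/1
  p_1/q_1 = 32/1
  p_2/q_2 = 63/2
  p_3/q_3 = 536/17
  p_4/q_4 = 599/19
  p_5/q_5 = 1135/36
  p_6/q_6 = 70969/2251
  p_7/q_7 = 72104/2287
q_6 = 2251 ≤ 2278 < 2287 = q_7, so the answer is 70969/2251.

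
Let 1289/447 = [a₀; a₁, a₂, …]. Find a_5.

1289 = 2·447 + 395   →  a_0 = 2
447 = 1·395 + 52   →  a_1 = 1
395 = 7·52 + 31   →  a_2 = 7
52 = 1·31 + 21   →  a_3 = 1
31 = 1·21 + 10   →  a_4 = 1
21 = 2·10 + 1   →  a_5 = 2

2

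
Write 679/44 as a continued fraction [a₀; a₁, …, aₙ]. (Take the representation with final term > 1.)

[15; 2, 3, 6]

679 = 15×44 + 19
44 = 2×19 + 6
19 = 3×6 + 1
6 = 6×1 + 0  (stop)
So 679/44 = [15; 2, 3, 6].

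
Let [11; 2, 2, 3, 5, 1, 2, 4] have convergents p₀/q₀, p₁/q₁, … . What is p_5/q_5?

1221/107

Using pₖ = aₖpₖ₋₁ + pₖ₋₂, qₖ = aₖqₖ₋₁ + qₖ₋₂ (with p₋₁=1, p₋₂=0, q₋₁=0, q₋₂=1):
  k=0: a=11, p=11, q=1
  k=1: a=2, p=23, q=2
  k=2: a=2, p=57, q=5
  k=3: a=3, p=194, q=17
  k=4: a=5, p=1027, q=90
  k=5: a=1, p=1221, q=107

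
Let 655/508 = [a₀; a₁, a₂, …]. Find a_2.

2

655 = 1·508 + 147   →  a_0 = 1
508 = 3·147 + 67   →  a_1 = 3
147 = 2·67 + 13   →  a_2 = 2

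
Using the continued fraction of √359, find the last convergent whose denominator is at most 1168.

√359 = [18; 1, 17, 1, 36, …] (period length 4).
Convergents:
  p_0/q_0 = 18/1
  p_1/q_1 = 19/1
  p_2/q_2 = 341/18
  p_3/q_3 = 360/19
  p_4/q_4 = 13301/702
  p_5/q_5 = 13661/721
  p_6/q_6 = 245538/12959
q_5 = 721 ≤ 1168 < 12959 = q_6, so the answer is 13661/721.

13661/721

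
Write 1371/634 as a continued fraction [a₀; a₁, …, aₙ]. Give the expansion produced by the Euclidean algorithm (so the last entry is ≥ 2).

[2; 6, 6, 2, 3, 2]

1371 = 2·634 + 103
634 = 6·103 + 16
103 = 6·16 + 7
16 = 2·7 + 2
7 = 3·2 + 1
2 = 2·1 + 0  (stop)
So 1371/634 = [2; 6, 6, 2, 3, 2].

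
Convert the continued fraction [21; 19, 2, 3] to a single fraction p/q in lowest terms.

2863/136

Using pₖ = aₖpₖ₋₁ + pₖ₋₂ and qₖ = aₖqₖ₋₁ + qₖ₋₂:
  k=0: a=21, p=21, q=1
  k=1: a=19, p=400, q=19
  k=2: a=2, p=821, q=39
  k=3: a=3, p=2863, q=136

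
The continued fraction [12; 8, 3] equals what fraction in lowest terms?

Using pₖ = aₖpₖ₋₁ + pₖ₋₂ and qₖ = aₖqₖ₋₁ + qₖ₋₂:
  k=0: a=12, p=12, q=1
  k=1: a=8, p=97, q=8
  k=2: a=3, p=303, q=25

303/25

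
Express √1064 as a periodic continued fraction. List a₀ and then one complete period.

a₀ = ⌊√1064⌋ = 32.
With m₀=0, d₀=1 and mₖ₊₁ = dₖaₖ − mₖ, dₖ₊₁ = (n − mₖ₊₁²)/dₖ, aₖ₊₁ = ⌊(a₀+mₖ₊₁)/dₖ₊₁⌋:
  k=1: m=32, d=40, a=1
  k=2: m=8, d=25, a=1
  k=3: m=17, d=31, a=1
  k=4: m=14, d=28, a=1
  k=5: m=14, d=31, a=1
  k=6: m=17, d=25, a=1
  k=7: m=8, d=40, a=1
  k=8: m=32, d=1, a=64
d=1 and a=2a₀=64 at k=8, so the next step gives (m, d) = (32, 40) again — its k=1 value — and the period has length 8.

[32; 1, 1, 1, 1, 1, 1, 1, 64]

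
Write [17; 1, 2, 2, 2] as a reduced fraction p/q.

301/17

Using pₖ = aₖpₖ₋₁ + pₖ₋₂ and qₖ = aₖqₖ₋₁ + qₖ₋₂:
  k=0: a=17, p=17, q=1
  k=1: a=1, p=18, q=1
  k=2: a=2, p=53, q=3
  k=3: a=2, p=124, q=7
  k=4: a=2, p=301, q=17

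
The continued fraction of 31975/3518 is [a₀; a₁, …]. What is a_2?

4

31975 = 9·3518 + 313   →  a_0 = 9
3518 = 11·313 + 75   →  a_1 = 11
313 = 4·75 + 13   →  a_2 = 4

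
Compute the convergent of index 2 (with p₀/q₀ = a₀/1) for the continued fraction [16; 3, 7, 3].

359/22

Using pₖ = aₖpₖ₋₁ + pₖ₋₂, qₖ = aₖqₖ₋₁ + qₖ₋₂ (with p₋₁=1, p₋₂=0, q₋₁=0, q₋₂=1):
  k=0: a=16, p=16, q=1
  k=1: a=3, p=49, q=3
  k=2: a=7, p=359, q=22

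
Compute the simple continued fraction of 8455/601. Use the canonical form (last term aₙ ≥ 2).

[14; 14, 1, 1, 1, 13]

8455 = 14×601 + 41
601 = 14×41 + 27
41 = 1×27 + 14
27 = 1×14 + 13
14 = 1×13 + 1
13 = 13×1 + 0  (stop)
So 8455/601 = [14; 14, 1, 1, 1, 13].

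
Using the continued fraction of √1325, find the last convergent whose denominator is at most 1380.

√1325 = [36; 2, 2, 72, …] (period length 3).
Convergents:
  p_0/q_0 = 36/1
  p_1/q_1 = 73/2
  p_2/q_2 = 182/5
  p_3/q_3 = 13177/362
  p_4/q_4 = 26536/729
  p_5/q_5 = 66249/1820
q_4 = 729 ≤ 1380 < 1820 = q_5, so the answer is 26536/729.

26536/729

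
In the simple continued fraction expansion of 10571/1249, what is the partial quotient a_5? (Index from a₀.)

10571 = 8·1249 + 579   →  a_0 = 8
1249 = 2·579 + 91   →  a_1 = 2
579 = 6·91 + 33   →  a_2 = 6
91 = 2·33 + 25   →  a_3 = 2
33 = 1·25 + 8   →  a_4 = 1
25 = 3·8 + 1   →  a_5 = 3

3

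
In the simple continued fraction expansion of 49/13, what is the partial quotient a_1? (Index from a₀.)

1

49 = 3·13 + 10   →  a_0 = 3
13 = 1·10 + 3   →  a_1 = 1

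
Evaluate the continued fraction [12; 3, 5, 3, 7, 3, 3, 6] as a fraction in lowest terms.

301291/24468

Fold from the inside: start with 6/1.
  3 + 1/6 = 19/6
  3 + 6/19 = 63/19
  7 + 19/63 = 460/63
  3 + 63/460 = 1443/460
  5 + 460/1443 = 7675/1443
  3 + 1443/7675 = 24468/7675
  12 + 7675/24468 = 301291/24468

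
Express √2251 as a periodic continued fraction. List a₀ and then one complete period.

a₀ = ⌊√2251⌋ = 47.
With m₀=0, d₀=1 and mₖ₊₁ = dₖaₖ − mₖ, dₖ₊₁ = (n − mₖ₊₁²)/dₖ, aₖ₊₁ = ⌊(a₀+mₖ₊₁)/dₖ₊₁⌋:
  k=1: m=47, d=42, a=2
  k=2: m=37, d=21, a=4
  k=3: m=47, d=2, a=47
  k=4: m=47, d=21, a=4
  k=5: m=37, d=42, a=2
  k=6: m=47, d=1, a=94
d=1 and a=2a₀=94 at k=6, so the next step gives (m, d) = (47, 42) again — its k=1 value — and the period has length 6.

[47; 2, 4, 47, 4, 2, 94]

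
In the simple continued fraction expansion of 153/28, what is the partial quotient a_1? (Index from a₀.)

153 = 5·28 + 13   →  a_0 = 5
28 = 2·13 + 2   →  a_1 = 2

2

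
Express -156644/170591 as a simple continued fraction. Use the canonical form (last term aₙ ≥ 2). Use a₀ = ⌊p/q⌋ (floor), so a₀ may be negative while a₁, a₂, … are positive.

-156644 = -1·170591 + 13947
170591 = 12·13947 + 3227
13947 = 4·3227 + 1039
3227 = 3·1039 + 110
1039 = 9·110 + 49
110 = 2·49 + 12
49 = 4·12 + 1
12 = 12·1 + 0  (stop)
So -156644/170591 = [-1; 12, 4, 3, 9, 2, 4, 12].

[-1; 12, 4, 3, 9, 2, 4, 12]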